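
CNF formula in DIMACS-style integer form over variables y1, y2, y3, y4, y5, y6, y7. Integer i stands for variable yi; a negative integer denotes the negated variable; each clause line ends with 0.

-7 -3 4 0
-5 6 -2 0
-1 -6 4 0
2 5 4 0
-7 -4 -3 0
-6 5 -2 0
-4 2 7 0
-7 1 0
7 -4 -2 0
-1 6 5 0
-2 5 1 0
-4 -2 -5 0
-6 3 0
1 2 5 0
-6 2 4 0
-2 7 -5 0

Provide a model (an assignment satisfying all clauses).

y1 = 0, y2 = 0, y3 = 1, y4 = 0, y5 = 1, y6 = 0, y7 = 0

Check each clause:
  1. (!y3 || !y7 || y4) — !y7 is true.
  2. (!y5 || !y2 || y6) — !y2 is true.
  3. (!y1 || y4 || !y6) — !y6 is true.
  4. (y4 || y2 || y5) — y5 is true.
  5. (!y4 || !y3 || !y7) — !y7 is true.
  6. (y5 || !y2 || !y6) — !y6 is true.
  7. (y2 || y7 || !y4) — !y4 is true.
  8. (!y7 || y1) — !y7 is true.
  9. (!y2 || y7 || !y4) — !y4 is true.
  10. (y5 || y6 || !y1) — y5 is true.
  11. (!y2 || y5 || y1) — y5 is true.
  12. (!y2 || !y4 || !y5) — !y4 is true.
  13. (y3 || !y6) — !y6 is true.
  14. (y5 || y2 || y1) — y5 is true.
  15. (y2 || !y6 || y4) — !y6 is true.
  16. (!y5 || !y2 || y7) — !y2 is true.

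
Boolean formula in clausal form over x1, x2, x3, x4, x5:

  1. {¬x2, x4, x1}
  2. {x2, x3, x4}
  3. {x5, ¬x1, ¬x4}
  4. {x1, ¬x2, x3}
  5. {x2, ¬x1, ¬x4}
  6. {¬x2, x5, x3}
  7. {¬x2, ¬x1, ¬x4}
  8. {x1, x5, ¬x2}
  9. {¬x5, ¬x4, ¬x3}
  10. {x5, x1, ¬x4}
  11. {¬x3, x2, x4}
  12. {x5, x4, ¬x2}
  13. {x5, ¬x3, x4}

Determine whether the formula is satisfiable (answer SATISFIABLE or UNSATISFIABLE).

SATISFIABLE

Branch on x1: take x1 = True.
For the remaining variables, x2 = True, x3 = True, x4 = False, x5 = True works.
Every clause has at least one true literal under this assignment.
So x1=T, x2=T, x3=T, x4=F, x5=T is a satisfying assignment.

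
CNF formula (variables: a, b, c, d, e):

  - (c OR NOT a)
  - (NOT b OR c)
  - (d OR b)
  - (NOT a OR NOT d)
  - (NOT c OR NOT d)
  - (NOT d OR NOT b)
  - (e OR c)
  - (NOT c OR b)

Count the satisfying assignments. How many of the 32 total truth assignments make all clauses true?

5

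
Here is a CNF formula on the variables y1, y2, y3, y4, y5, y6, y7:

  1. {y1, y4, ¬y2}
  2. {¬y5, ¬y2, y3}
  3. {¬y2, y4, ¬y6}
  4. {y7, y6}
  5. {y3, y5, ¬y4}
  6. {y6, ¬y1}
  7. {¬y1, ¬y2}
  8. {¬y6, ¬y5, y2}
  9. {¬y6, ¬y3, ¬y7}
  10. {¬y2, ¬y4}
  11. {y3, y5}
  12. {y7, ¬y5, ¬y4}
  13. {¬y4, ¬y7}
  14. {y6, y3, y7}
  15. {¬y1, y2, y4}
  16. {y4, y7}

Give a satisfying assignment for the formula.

y1 = False, y2 = False, y3 = True, y4 = True, y5 = False, y6 = True, y7 = False

Try y1 = False.
For the remaining variables, y2 = False, y3 = True, y4 = True, y5 = False, y6 = True, y7 = False works.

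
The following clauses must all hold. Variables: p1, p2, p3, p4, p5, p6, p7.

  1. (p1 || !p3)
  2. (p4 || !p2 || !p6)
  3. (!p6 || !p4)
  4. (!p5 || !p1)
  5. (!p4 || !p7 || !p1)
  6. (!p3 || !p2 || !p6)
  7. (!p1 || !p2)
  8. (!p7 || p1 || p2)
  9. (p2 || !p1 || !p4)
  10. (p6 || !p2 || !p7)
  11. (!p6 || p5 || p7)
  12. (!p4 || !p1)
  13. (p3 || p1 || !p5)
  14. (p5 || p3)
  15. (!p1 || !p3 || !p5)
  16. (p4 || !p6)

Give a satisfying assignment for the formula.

p1=T, p2=F, p3=T, p4=F, p5=F, p6=F, p7=T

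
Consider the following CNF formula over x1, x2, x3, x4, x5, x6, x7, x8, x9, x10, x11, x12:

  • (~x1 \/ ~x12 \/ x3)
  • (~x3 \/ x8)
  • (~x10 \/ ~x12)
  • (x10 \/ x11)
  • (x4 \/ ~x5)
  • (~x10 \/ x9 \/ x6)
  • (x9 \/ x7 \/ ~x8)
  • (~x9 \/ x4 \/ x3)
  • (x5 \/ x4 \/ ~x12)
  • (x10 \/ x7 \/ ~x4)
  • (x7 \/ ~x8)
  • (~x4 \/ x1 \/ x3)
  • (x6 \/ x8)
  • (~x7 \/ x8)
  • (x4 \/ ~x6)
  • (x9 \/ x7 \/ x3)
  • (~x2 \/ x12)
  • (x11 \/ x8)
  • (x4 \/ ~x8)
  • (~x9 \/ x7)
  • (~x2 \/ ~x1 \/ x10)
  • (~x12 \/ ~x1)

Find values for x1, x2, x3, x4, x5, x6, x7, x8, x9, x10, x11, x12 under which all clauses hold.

x1=False, x2=False, x3=True, x4=True, x5=True, x6=False, x7=True, x8=True, x9=True, x10=False, x11=True, x12=False

Check each clause:
  1. (~x1 \/ ~x12 \/ x3) — x3 is true.
  2. (x8 \/ ~x3) — x8 is true.
  3. (~x12 \/ ~x10) — ~x12 is true.
  4. (x10 \/ x11) — x11 is true.
  5. (x4 \/ ~x5) — x4 is true.
  6. (~x10 \/ x9 \/ x6) — x9 is true.
  7. (x7 \/ x9 \/ ~x8) — x9 is true.
  8. (x4 \/ ~x9 \/ x3) — x3 is true.
  9. (~x12 \/ x4 \/ x5) — x5 is true.
  10. (~x4 \/ x10 \/ x7) — x7 is true.
  11. (x7 \/ ~x8) — x7 is true.
  12. (x3 \/ x1 \/ ~x4) — x3 is true.
  13. (x8 \/ x6) — x8 is true.
  14. (~x7 \/ x8) — x8 is true.
  15. (x4 \/ ~x6) — ~x6 is true.
  16. (x7 \/ x3 \/ x9) — x9 is true.
  17. (x12 \/ ~x2) — ~x2 is true.
  18. (x11 \/ x8) — x8 is true.
  19. (~x8 \/ x4) — x4 is true.
  20. (~x9 \/ x7) — x7 is true.
  21. (x10 \/ ~x2 \/ ~x1) — ~x1 is true.
  22. (~x1 \/ ~x12) — ~x12 is true.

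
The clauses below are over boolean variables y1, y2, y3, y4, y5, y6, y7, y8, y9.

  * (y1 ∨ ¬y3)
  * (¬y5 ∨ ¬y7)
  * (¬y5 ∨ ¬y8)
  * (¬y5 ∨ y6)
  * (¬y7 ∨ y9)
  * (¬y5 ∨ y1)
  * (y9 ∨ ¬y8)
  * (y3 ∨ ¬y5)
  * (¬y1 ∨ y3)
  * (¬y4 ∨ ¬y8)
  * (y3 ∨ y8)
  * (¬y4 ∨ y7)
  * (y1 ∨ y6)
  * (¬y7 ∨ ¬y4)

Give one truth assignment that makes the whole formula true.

y1=T, y2=F, y3=T, y4=F, y5=F, y6=F, y7=F, y8=T, y9=T

Pure literal: y4 appears only negated; assign y4 = False.
y5 occurs only negated in the remaining clauses — set y5 = False.
Try y1 = True.
  then y3 is forced to True.
Branch on y7: take y7 = False.
Set y8 = True and propagate.
  then y9 is forced to True.
y2, y6 are now unconstrained; take y2 = False, y6 = False.
Every clause has at least one true literal under this assignment.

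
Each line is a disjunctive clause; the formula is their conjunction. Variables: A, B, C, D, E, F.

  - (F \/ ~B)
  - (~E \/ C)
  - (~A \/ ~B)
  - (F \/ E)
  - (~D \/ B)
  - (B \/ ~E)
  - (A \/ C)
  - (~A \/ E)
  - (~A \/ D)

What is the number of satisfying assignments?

5

Satisfying assignments:
  A=0 B=0 C=1 D=0 E=0 F=1
  A=0 B=1 C=1 D=0 E=0 F=1
  A=0 B=1 C=1 D=0 E=1 F=1
  A=0 B=1 C=1 D=1 E=0 F=1
  A=0 B=1 C=1 D=1 E=1 F=1
Count: 5.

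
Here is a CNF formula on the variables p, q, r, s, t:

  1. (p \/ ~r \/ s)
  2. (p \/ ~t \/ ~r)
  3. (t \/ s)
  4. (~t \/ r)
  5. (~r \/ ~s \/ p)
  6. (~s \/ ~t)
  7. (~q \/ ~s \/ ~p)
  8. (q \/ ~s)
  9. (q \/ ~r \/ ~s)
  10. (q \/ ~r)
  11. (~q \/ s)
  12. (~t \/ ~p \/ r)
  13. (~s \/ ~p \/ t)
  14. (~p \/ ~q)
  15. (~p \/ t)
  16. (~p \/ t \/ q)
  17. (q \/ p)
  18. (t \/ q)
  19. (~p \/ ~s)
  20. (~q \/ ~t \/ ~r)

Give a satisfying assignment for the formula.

p=False, q=True, r=False, s=True, t=False

Check each clause:
  1. (~r \/ s \/ p) — s is true.
  2. (~t \/ p \/ ~r) — ~t is true.
  3. (t \/ s) — s is true.
  4. (r \/ ~t) — ~t is true.
  5. (p \/ ~s \/ ~r) — ~r is true.
  6. (~t \/ ~s) — ~t is true.
  7. (~q \/ ~p \/ ~s) — ~p is true.
  8. (q \/ ~s) — q is true.
  9. (~r \/ q \/ ~s) — q is true.
  10. (q \/ ~r) — q is true.
  11. (s \/ ~q) — s is true.
  12. (r \/ ~t \/ ~p) — ~p is true.
  13. (~s \/ t \/ ~p) — ~p is true.
  14. (~p \/ ~q) — ~p is true.
  15. (t \/ ~p) — ~p is true.
  16. (~p \/ t \/ q) — q is true.
  17. (p \/ q) — q is true.
  18. (t \/ q) — q is true.
  19. (~s \/ ~p) — ~p is true.
  20. (~r \/ ~q \/ ~t) — ~t is true.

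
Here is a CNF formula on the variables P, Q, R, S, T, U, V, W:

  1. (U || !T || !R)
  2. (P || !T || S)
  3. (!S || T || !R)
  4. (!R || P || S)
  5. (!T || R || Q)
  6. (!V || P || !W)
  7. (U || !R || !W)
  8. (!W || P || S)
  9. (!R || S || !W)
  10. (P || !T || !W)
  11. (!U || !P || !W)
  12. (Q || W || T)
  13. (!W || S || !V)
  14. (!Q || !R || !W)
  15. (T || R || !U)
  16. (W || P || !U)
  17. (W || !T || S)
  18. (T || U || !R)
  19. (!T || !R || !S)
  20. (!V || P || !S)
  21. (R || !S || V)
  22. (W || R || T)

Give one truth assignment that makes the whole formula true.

P=True, Q=True, R=True, S=False, T=False, U=True, V=False, W=False

Check each clause:
  1. (!T || U || !R) — !T is true.
  2. (!T || S || P) — P is true.
  3. (T || !S || !R) — !S is true.
  4. (P || !R || S) — P is true.
  5. (Q || !T || R) — Q is true.
  6. (P || !W || !V) — !W is true.
  7. (!R || U || !W) — !W is true.
  8. (S || !W || P) — !W is true.
  9. (S || !W || !R) — !W is true.
  10. (!T || P || !W) — !W is true.
  11. (!W || !U || !P) — !W is true.
  12. (W || Q || T) — Q is true.
  13. (!V || !W || S) — !W is true.
  14. (!R || !Q || !W) — !W is true.
  15. (!U || R || T) — R is true.
  16. (P || !U || W) — P is true.
  17. (W || !T || S) — !T is true.
  18. (!R || T || U) — U is true.
  19. (!T || !S || !R) — !T is true.
  20. (!V || P || !S) — P is true.
  21. (V || R || !S) — R is true.
  22. (T || R || W) — R is true.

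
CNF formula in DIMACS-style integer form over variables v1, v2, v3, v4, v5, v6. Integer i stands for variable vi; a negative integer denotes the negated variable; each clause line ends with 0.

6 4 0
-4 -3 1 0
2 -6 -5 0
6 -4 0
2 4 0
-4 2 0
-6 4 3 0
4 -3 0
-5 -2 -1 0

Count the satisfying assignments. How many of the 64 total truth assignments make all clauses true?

Satisfying assignments:
  v1=F v2=T v3=F v4=T v5=F v6=T
  v1=F v2=T v3=F v4=T v5=T v6=T
  v1=T v2=T v3=F v4=T v5=F v6=T
  v1=T v2=T v3=T v4=T v5=F v6=T
That's 4 in total.

4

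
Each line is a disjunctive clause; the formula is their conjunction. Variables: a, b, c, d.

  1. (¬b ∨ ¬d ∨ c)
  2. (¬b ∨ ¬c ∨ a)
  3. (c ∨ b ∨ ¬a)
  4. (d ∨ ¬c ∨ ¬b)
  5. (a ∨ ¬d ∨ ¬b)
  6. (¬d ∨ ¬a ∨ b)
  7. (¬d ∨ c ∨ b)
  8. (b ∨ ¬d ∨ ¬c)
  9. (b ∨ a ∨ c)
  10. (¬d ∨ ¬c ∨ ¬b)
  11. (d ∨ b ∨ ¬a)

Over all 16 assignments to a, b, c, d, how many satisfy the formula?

3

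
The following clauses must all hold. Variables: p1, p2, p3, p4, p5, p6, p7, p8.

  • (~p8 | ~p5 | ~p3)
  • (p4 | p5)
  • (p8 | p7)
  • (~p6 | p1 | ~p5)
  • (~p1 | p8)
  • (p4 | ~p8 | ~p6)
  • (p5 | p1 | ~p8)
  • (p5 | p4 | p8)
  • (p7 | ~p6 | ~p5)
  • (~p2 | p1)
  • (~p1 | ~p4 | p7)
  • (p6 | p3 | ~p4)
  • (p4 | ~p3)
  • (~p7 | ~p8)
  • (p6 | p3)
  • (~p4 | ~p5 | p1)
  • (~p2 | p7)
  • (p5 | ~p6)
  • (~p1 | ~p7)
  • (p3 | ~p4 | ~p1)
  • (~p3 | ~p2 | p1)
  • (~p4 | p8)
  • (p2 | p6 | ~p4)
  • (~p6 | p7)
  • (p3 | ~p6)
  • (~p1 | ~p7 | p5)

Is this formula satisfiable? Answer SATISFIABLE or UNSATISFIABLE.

UNSATISFIABLE

p1 = True:
  propagation gives p8=True, p7=False, p4=False, p5=True; an empty clause results — contradiction.
p1 = False:
  p6 = True:
    propagation gives p5=False; an empty clause results — contradiction.
  p6 = False:
    propagation gives p3=True, p4=True; an empty clause results — contradiction.
Every branch closes, so no satisfying assignment exists.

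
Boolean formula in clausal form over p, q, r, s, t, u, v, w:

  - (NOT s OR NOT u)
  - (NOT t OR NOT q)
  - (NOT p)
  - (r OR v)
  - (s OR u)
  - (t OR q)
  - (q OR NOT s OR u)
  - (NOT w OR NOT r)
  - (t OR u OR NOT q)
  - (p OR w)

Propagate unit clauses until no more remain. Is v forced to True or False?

True

(NOT p) is a unit clause: p = False.
(p OR w): since p = False, the clause reduces to (w). w = True.
In (NOT r OR NOT w), NOT w is now false; NOT r must hold, so r = False.
From (v OR r) and r = False: v = True.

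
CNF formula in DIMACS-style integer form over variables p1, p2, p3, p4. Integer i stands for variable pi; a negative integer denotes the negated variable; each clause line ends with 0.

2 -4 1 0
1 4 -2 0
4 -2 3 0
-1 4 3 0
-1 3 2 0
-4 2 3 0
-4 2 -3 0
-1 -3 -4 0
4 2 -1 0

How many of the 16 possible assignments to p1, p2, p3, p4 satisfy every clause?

The models are:
  p1=F p2=F p3=F p4=F
  p1=F p2=F p3=T p4=F
  p1=F p2=T p3=F p4=T
  p1=F p2=T p3=T p4=T
  p1=T p2=T p3=F p4=T
  p1=T p2=T p3=T p4=F
That's 6 in total.

6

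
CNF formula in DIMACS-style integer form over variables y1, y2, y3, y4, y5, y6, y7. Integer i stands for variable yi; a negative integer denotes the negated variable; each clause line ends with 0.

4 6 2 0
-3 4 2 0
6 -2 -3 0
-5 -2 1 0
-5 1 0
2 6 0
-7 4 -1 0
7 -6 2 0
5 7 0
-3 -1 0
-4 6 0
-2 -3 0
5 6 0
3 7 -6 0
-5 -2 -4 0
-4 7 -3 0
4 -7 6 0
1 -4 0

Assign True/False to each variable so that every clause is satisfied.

y1 = False, y2 = False, y3 = False, y4 = False, y5 = False, y6 = True, y7 = True

Branch on y1: take y1 = False.
  then y5 is forced to False.
  then y7 is forced to True.
  then y6 is forced to True.
  then y4 is forced to False.
The remaining clauses are satisfied by y2 = False, y3 = False.
Check each clause:
  1. (y4 \/ y6 \/ y2) — y6 is true.
  2. (y2 \/ y4 \/ ~y3) — ~y3 is true.
  3. (~y2 \/ y6 \/ ~y3) — ~y3 is true.
  4. (y1 \/ ~y2 \/ ~y5) — ~y5 is true.
  5. (y1 \/ ~y5) — ~y5 is true.
  6. (y6 \/ y2) — y6 is true.
  7. (y4 \/ ~y1 \/ ~y7) — ~y1 is true.
  8. (y7 \/ ~y6 \/ y2) — y7 is true.
  9. (y5 \/ y7) — y7 is true.
  10. (~y3 \/ ~y1) — ~y3 is true.
  11. (y6 \/ ~y4) — ~y4 is true.
  12. (~y2 \/ ~y3) — ~y3 is true.
  13. (y5 \/ y6) — y6 is true.
  14. (~y6 \/ y3 \/ y7) — y7 is true.
  15. (~y5 \/ ~y4 \/ ~y2) — ~y5 is true.
  16. (y7 \/ ~y3 \/ ~y4) — ~y4 is true.
  17. (y6 \/ ~y7 \/ y4) — y6 is true.
  18. (~y4 \/ y1) — ~y4 is true.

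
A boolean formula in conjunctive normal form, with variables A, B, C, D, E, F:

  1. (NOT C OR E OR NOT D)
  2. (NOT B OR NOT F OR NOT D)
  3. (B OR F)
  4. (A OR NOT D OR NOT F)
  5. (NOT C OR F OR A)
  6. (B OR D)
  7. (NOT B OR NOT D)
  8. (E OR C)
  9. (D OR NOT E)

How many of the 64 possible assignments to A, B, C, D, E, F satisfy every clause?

5

Satisfying assignments:
  A=0 B=1 C=1 D=0 E=0 F=1
  A=1 B=0 C=0 D=1 E=1 F=1
  A=1 B=0 C=1 D=1 E=1 F=1
  A=1 B=1 C=1 D=0 E=0 F=0
  A=1 B=1 C=1 D=0 E=0 F=1
That's 5 in total.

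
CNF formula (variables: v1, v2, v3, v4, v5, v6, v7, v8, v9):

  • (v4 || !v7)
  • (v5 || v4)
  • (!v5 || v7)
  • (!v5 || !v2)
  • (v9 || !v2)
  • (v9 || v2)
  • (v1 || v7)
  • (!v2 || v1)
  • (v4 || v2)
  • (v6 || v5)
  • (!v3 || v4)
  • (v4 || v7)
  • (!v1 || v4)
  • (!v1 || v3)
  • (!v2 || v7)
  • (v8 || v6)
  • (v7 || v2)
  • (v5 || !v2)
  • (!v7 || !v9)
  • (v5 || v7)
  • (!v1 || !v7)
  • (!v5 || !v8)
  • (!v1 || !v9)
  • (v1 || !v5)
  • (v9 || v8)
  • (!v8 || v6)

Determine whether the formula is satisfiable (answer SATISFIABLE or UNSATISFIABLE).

UNSATISFIABLE

v7 = True:
  propagation gives v4=True, v9=False, v2=False; an empty clause results — contradiction.
v7 = False:
  propagation gives v5=False; an empty clause results — contradiction.
Every branch closes, so no satisfying assignment exists.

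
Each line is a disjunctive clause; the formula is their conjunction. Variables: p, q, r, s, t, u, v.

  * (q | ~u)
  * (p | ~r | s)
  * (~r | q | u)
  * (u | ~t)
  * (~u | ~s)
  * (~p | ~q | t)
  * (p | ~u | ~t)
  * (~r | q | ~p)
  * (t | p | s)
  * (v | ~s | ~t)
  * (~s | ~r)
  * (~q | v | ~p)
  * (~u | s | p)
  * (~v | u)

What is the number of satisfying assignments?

Satisfying assignments:
  p=F q=F r=F s=T t=F u=F v=F
  p=F q=T r=F s=T t=F u=F v=F
  p=T q=F r=F s=F t=F u=F v=F
  p=T q=F r=F s=T t=F u=F v=F
  p=T q=T r=F s=F t=T u=T v=T
  p=T q=T r=T s=F t=T u=T v=T
That's 6 in total.

6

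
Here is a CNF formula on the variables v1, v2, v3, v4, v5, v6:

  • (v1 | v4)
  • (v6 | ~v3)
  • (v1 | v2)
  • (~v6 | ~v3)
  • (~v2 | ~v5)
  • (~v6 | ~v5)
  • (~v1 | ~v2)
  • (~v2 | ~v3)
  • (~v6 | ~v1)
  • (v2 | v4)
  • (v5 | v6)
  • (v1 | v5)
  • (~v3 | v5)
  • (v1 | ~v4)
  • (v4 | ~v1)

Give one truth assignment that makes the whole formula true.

v1=True, v2=False, v3=False, v4=True, v5=True, v6=False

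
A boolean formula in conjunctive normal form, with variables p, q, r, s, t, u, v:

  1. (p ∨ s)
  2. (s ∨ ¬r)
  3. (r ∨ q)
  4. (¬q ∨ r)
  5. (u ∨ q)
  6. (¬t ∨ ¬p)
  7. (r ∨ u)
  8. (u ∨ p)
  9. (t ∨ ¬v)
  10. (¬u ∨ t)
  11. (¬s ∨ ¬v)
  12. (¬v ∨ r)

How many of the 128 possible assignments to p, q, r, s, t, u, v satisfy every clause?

The models are:
  p=0 q=0 r=1 s=1 t=1 u=1 v=0
  p=0 q=1 r=1 s=1 t=1 u=1 v=0
  p=1 q=1 r=1 s=1 t=0 u=0 v=0
That's 3 in total.

3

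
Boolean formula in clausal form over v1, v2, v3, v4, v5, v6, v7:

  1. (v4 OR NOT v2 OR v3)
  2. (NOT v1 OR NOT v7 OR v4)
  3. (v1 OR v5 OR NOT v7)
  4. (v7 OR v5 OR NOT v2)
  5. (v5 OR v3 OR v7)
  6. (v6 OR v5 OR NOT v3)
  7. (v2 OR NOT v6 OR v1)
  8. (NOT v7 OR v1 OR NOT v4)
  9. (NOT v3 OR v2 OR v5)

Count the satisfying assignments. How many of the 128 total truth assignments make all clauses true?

Case analysis on v5 and v7:
  v5=T, v7=T: 12 of the 32 assignments to (v1,v2,v3,v4,v6) work.
  v5=T, v7=F: 24 of the 32 assignments to (v1,v2,v3,v4,v6) work.
  v5=F, v7=T: 5 of the 32 assignments to (v1,v2,v3,v4,v6) work.
  v5=F, v7=F: a clause becomes empty — 0.
Total: 12 + 24 + 5 + 0 = 41.

41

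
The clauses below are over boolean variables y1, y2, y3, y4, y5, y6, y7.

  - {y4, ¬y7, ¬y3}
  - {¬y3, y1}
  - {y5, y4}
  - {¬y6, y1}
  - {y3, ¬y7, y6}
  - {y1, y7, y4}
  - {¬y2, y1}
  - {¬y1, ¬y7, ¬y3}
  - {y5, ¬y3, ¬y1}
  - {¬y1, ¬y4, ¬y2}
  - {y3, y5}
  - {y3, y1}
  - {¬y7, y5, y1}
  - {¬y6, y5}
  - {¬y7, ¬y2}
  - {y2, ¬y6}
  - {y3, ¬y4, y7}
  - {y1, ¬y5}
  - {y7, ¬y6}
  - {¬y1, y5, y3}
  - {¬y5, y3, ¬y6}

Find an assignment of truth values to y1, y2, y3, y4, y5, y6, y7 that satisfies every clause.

y1 = True, y2 = False, y3 = False, y4 = False, y5 = True, y6 = False, y7 = False

Check each clause:
  1. {¬y3, y4, ¬y7} — ¬y7 is true.
  2. {y1, ¬y3} — y1 is true.
  3. {y4, y5} — y5 is true.
  4. {¬y6, y1} — y1 is true.
  5. {y3, ¬y7, y6} — ¬y7 is true.
  6. {y1, y4, y7} — y1 is true.
  7. {¬y2, y1} — y1 is true.
  8. {¬y1, ¬y7, ¬y3} — ¬y7 is true.
  9. {¬y1, ¬y3, y5} — y5 is true.
  10. {¬y2, ¬y1, ¬y4} — ¬y4 is true.
  11. {y5, y3} — y5 is true.
  12. {y1, y3} — y1 is true.
  13. {y1, y5, ¬y7} — y1 is true.
  14. {¬y6, y5} — ¬y6 is true.
  15. {¬y2, ¬y7} — ¬y7 is true.
  16. {¬y6, y2} — ¬y6 is true.
  17. {y3, y7, ¬y4} — ¬y4 is true.
  18. {y1, ¬y5} — y1 is true.
  19. {y7, ¬y6} — ¬y6 is true.
  20. {y5, ¬y1, y3} — y5 is true.
  21. {¬y6, ¬y5, y3} — ¬y6 is true.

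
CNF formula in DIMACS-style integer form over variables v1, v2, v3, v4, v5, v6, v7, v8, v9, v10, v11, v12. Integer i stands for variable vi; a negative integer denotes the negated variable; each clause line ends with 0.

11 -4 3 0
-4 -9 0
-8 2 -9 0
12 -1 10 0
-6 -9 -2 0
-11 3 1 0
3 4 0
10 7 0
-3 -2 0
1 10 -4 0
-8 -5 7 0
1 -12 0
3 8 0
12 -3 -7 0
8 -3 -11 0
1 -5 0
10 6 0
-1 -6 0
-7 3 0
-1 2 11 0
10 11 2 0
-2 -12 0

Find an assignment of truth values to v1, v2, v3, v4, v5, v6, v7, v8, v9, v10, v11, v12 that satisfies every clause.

v1=True, v2=False, v3=True, v4=True, v5=False, v6=False, v7=False, v8=True, v9=False, v10=True, v11=True, v12=False

Pure literal: v5 appears only negated; assign v5 = False.
Pure literal: v9 appears only negated; assign v9 = False.
Try v1 = True.
  then v6 is forced to False.
  then v10 is forced to True.
Branch on v2: take v2 = False.
  then v11 is forced to True.
Try v3 = True.
  then v8 is forced to True.
The remaining clauses are satisfied by v4 = True, v7 = False, v12 = False.
Every clause has at least one true literal under this assignment.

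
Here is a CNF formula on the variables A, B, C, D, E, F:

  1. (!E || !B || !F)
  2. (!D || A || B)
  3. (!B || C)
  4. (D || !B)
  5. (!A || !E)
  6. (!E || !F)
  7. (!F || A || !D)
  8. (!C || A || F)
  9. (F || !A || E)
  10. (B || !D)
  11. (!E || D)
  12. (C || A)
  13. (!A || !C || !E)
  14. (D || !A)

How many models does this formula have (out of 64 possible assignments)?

The models are:
  A=0 B=0 C=1 D=0 E=0 F=1
  A=1 B=1 C=1 D=1 E=0 F=1
That's 2 in total.

2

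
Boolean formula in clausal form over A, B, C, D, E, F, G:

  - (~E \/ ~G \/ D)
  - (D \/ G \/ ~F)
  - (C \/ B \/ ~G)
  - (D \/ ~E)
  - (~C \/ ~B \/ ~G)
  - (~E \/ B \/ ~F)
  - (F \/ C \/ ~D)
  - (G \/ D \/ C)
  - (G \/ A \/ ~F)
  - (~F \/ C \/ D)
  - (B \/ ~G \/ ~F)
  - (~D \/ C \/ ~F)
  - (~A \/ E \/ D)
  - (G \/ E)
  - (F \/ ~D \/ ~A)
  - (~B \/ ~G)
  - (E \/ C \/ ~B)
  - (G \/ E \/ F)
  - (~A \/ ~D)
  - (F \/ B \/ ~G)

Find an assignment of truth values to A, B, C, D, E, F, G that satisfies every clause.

A=0, B=1, C=1, D=1, E=1, F=0, G=0

Check each clause:
  1. (~G \/ ~E \/ D) — ~G is true.
  2. (~F \/ D \/ G) — ~F is true.
  3. (C \/ ~G \/ B) — ~G is true.
  4. (D \/ ~E) — D is true.
  5. (~B \/ ~G \/ ~C) — ~G is true.
  6. (~E \/ ~F \/ B) — B is true.
  7. (C \/ F \/ ~D) — C is true.
  8. (D \/ C \/ G) — C is true.
  9. (G \/ ~F \/ A) — ~F is true.
  10. (~F \/ C \/ D) — ~F is true.
  11. (~G \/ B \/ ~F) — ~G is true.
  12. (~F \/ C \/ ~D) — ~F is true.
  13. (~A \/ E \/ D) — D is true.
  14. (E \/ G) — E is true.
  15. (~A \/ F \/ ~D) — ~A is true.
  16. (~G \/ ~B) — ~G is true.
  17. (C \/ E \/ ~B) — C is true.
  18. (E \/ G \/ F) — E is true.
  19. (~D \/ ~A) — ~A is true.
  20. (~G \/ B \/ F) — ~G is true.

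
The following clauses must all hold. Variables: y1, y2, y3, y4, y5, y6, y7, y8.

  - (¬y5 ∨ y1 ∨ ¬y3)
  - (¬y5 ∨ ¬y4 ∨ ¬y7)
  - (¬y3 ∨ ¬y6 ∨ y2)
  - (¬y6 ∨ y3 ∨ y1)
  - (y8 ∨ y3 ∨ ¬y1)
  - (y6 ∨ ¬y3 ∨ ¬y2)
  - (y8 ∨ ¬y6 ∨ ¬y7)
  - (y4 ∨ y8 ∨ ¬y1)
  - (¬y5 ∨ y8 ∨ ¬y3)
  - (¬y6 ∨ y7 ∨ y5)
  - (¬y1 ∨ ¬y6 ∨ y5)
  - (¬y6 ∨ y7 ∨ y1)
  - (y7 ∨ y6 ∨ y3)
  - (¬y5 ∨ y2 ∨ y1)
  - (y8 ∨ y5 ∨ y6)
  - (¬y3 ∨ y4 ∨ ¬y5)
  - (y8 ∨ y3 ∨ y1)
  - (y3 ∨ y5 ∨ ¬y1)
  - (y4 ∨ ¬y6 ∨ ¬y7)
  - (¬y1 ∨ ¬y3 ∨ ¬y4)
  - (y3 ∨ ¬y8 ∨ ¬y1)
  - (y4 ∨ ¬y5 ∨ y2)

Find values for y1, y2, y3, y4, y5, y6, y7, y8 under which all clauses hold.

y1 = 0  y2 = 1  y3 = 0  y4 = 0  y5 = 0  y6 = 0  y7 = 1  y8 = 1

Check each clause:
  1. (¬y3 ∨ ¬y5 ∨ y1) — ¬y5 is true.
  2. (¬y5 ∨ ¬y4 ∨ ¬y7) — ¬y5 is true.
  3. (¬y3 ∨ y2 ∨ ¬y6) — ¬y6 is true.
  4. (y1 ∨ ¬y6 ∨ y3) — ¬y6 is true.
  5. (y3 ∨ ¬y1 ∨ y8) — y8 is true.
  6. (y6 ∨ ¬y2 ∨ ¬y3) — ¬y3 is true.
  7. (¬y7 ∨ y8 ∨ ¬y6) — y8 is true.
  8. (y4 ∨ ¬y1 ∨ y8) — y8 is true.
  9. (¬y5 ∨ ¬y3 ∨ y8) — y8 is true.
  10. (y7 ∨ y5 ∨ ¬y6) — ¬y6 is true.
  11. (¬y1 ∨ y5 ∨ ¬y6) — ¬y6 is true.
  12. (y7 ∨ y1 ∨ ¬y6) — ¬y6 is true.
  13. (y6 ∨ y7 ∨ y3) — y7 is true.
  14. (¬y5 ∨ y1 ∨ y2) — y2 is true.
  15. (y6 ∨ y5 ∨ y8) — y8 is true.
  16. (y4 ∨ ¬y5 ∨ ¬y3) — ¬y5 is true.
  17. (y8 ∨ y1 ∨ y3) — y8 is true.
  18. (y5 ∨ y3 ∨ ¬y1) — ¬y1 is true.
  19. (¬y6 ∨ y4 ∨ ¬y7) — ¬y6 is true.
  20. (¬y3 ∨ ¬y4 ∨ ¬y1) — ¬y4 is true.
  21. (y3 ∨ ¬y1 ∨ ¬y8) — ¬y1 is true.
  22. (y4 ∨ y2 ∨ ¬y5) — y2 is true.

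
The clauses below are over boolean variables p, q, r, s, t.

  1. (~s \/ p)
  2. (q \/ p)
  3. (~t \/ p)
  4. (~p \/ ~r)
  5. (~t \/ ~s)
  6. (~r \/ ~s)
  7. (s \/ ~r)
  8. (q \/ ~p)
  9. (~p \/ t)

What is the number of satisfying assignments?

Satisfying assignments:
  p=0 q=1 r=0 s=0 t=0
  p=1 q=1 r=0 s=0 t=1
That's 2 in total.

2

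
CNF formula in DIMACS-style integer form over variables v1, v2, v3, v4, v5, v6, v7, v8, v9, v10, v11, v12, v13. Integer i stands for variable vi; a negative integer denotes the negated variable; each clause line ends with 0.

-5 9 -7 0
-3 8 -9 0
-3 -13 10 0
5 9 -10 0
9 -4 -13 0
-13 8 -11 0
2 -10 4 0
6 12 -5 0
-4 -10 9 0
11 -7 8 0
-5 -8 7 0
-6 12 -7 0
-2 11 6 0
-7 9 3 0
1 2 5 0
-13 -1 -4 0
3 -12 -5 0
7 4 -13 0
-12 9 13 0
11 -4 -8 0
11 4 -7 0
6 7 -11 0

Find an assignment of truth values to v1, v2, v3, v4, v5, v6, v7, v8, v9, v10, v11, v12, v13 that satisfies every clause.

v1 = F, v2 = T, v3 = F, v4 = F, v5 = F, v6 = F, v7 = T, v8 = T, v9 = T, v10 = F, v11 = T, v12 = T, v13 = F

Try v1 = False.
The remaining clauses are satisfied by v2 = True, v3 = False, v4 = False, v5 = False, v6 = False, v7 = True, v8 = True, v9 = True, v10 = False, v11 = True, v12 = True, v13 = False.
Every clause has at least one true literal under this assignment.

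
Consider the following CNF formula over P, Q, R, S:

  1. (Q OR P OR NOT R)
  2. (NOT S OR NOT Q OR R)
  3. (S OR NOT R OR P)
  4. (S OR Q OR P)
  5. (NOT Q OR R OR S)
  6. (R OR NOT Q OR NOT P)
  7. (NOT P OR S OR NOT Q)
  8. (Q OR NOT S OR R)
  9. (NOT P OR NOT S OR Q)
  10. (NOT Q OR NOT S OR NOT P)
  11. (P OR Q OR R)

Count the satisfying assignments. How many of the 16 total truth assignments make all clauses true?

3

The models are:
  P=0 Q=1 R=1 S=1
  P=1 Q=0 R=0 S=0
  P=1 Q=0 R=1 S=0
That's 3 in total.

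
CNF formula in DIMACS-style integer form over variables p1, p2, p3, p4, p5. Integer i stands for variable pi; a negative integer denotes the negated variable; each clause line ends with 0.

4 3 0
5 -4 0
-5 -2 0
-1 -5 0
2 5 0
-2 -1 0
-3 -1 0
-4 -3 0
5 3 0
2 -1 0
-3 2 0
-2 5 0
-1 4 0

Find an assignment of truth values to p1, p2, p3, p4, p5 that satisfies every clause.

p1 occurs only negated in the remaining clauses — set p1 = False.
Branch on p2: take p2 = False.
  then p5 is forced to True.
  then p3 is forced to False.
  then p4 is forced to True.
Every clause has at least one true literal under this assignment.

p1 = 0  p2 = 0  p3 = 0  p4 = 1  p5 = 1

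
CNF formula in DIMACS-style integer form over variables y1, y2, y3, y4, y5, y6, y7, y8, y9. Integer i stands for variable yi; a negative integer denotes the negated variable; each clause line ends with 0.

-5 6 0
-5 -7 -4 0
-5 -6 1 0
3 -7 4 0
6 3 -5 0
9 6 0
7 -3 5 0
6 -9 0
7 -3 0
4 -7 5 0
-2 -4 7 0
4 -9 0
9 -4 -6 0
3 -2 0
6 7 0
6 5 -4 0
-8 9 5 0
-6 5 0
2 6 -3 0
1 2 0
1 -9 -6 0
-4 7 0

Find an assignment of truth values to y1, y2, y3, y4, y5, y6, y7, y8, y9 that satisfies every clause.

Pure literal: y1 appears only positively; assign y1 = True.
y8 occurs only negated in the remaining clauses — set y8 = False.
Set y2 = False and propagate.
Try y3 = False.
Try y4 = False.
  then y7 is forced to False.
  then y9 is forced to False.
  then y6 is forced to True.
  then y5 is forced to True.

y1 = T  y2 = F  y3 = F  y4 = F  y5 = T  y6 = T  y7 = F  y8 = F  y9 = F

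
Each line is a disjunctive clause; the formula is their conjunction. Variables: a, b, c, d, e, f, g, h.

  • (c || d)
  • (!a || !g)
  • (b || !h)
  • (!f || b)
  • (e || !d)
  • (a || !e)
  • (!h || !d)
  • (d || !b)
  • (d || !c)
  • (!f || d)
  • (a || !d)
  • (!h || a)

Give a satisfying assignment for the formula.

a=True, b=True, c=False, d=True, e=True, f=False, g=False, h=False

Check each clause:
  1. (d || c) — d is true.
  2. (!g || !a) — !g is true.
  3. (!h || b) — !h is true.
  4. (!f || b) — b is true.
  5. (e || !d) — e is true.
  6. (a || !e) — a is true.
  7. (!h || !d) — !h is true.
  8. (d || !b) — d is true.
  9. (d || !c) — d is true.
  10. (!f || d) — !f is true.
  11. (!d || a) — a is true.
  12. (!h || a) — !h is true.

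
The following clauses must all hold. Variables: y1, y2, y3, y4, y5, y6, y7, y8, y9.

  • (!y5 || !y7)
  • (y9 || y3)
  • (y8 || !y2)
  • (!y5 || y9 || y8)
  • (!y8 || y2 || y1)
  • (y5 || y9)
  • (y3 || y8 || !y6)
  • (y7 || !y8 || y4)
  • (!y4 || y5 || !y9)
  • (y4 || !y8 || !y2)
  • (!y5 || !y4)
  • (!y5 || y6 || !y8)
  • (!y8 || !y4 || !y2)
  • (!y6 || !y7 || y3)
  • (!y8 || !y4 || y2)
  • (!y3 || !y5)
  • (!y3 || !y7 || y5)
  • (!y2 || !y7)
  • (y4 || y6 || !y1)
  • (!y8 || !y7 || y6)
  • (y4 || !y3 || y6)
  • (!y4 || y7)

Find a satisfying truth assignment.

Set y1 = False and propagate.
Branch on y2: take y2 = False.
  then y8 is forced to False.
For the remaining variables, y3 = True, y4 = False, y5 = False, y6 = True, y7 = False, y9 = True works.
Check each clause:
  1. (!y7 || !y5) — !y7 is true.
  2. (y9 || y3) — y9 is true.
  3. (!y2 || y8) — !y2 is true.
  4. (y8 || !y5 || y9) — y9 is true.
  5. (y2 || y1 || !y8) — !y8 is true.
  6. (y5 || y9) — y9 is true.
  7. (!y6 || y8 || y3) — y3 is true.
  8. (y7 || !y8 || y4) — !y8 is true.
  9. (!y9 || y5 || !y4) — !y4 is true.
  10. (!y8 || !y2 || y4) — !y8 is true.
  11. (!y5 || !y4) — !y5 is true.
  12. (!y5 || y6 || !y8) — !y8 is true.
  13. (!y2 || !y8 || !y4) — !y8 is true.
  14. (!y6 || !y7 || y3) — !y7 is true.
  15. (!y4 || y2 || !y8) — !y8 is true.
  16. (!y5 || !y3) — !y5 is true.
  17. (y5 || !y7 || !y3) — !y7 is true.
  18. (!y7 || !y2) — !y7 is true.
  19. (!y1 || y6 || y4) — !y1 is true.
  20. (!y7 || !y8 || y6) — !y8 is true.
  21. (!y3 || y6 || y4) — y6 is true.
  22. (y7 || !y4) — !y4 is true.

y1=F  y2=F  y3=T  y4=F  y5=F  y6=T  y7=F  y8=F  y9=T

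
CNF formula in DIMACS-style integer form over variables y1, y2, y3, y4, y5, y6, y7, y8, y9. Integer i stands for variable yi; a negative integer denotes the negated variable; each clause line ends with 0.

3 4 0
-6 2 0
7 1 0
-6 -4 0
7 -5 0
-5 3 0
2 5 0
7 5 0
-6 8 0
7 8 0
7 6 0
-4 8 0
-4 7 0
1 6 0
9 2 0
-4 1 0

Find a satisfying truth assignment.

y1=True  y2=False  y3=True  y4=False  y5=True  y6=False  y7=True  y8=False  y9=True

Check each clause:
  1. {y3, y4} — y3 is true.
  2. {y2, ¬y6} — ¬y6 is true.
  3. {y7, y1} — y1 is true.
  4. {¬y6, ¬y4} — ¬y6 is true.
  5. {¬y5, y7} — y7 is true.
  6. {¬y5, y3} — y3 is true.
  7. {y2, y5} — y5 is true.
  8. {y5, y7} — y5 is true.
  9. {¬y6, y8} — ¬y6 is true.
  10. {y8, y7} — y7 is true.
  11. {y6, y7} — y7 is true.
  12. {¬y4, y8} — ¬y4 is true.
  13. {¬y4, y7} — ¬y4 is true.
  14. {y6, y1} — y1 is true.
  15. {y9, y2} — y9 is true.
  16. {y1, ¬y4} — y1 is true.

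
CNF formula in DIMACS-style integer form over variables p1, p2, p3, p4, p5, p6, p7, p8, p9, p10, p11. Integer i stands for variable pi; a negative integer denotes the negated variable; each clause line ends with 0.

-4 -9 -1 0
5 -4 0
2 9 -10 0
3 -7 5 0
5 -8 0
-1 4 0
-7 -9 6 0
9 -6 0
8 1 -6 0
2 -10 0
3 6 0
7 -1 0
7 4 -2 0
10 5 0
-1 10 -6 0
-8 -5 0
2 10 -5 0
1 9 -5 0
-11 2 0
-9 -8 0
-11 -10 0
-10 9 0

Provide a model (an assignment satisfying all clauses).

p1=F  p2=T  p3=T  p4=T  p5=T  p6=F  p7=F  p8=F  p9=T  p10=F  p11=T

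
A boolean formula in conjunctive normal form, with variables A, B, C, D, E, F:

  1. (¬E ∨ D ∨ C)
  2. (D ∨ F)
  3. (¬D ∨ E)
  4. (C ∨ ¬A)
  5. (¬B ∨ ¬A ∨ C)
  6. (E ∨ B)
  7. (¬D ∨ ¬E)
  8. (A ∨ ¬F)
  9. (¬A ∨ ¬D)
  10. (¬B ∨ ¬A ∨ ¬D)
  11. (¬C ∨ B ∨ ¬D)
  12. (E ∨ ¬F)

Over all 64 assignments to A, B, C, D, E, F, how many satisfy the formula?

2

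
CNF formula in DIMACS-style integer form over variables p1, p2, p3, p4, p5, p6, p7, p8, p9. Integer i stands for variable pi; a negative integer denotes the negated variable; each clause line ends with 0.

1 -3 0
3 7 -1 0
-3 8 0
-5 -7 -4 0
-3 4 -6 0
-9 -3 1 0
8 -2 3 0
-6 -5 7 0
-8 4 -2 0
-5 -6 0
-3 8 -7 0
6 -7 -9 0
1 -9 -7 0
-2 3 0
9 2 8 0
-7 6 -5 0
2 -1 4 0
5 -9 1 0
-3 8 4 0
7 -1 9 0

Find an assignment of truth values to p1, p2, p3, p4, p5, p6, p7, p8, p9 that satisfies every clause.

p1 = T, p2 = F, p3 = F, p4 = T, p5 = F, p6 = T, p7 = T, p8 = T, p9 = F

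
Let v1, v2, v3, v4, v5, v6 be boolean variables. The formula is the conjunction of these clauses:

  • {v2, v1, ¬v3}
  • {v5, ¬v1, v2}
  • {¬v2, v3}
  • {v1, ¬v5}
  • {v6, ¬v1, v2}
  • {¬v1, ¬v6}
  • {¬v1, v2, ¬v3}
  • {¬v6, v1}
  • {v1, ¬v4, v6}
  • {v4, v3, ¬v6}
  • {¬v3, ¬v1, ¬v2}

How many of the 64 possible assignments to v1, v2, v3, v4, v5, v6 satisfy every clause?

2

Satisfying assignments:
  v1=F v2=F v3=F v4=F v5=F v6=F
  v1=F v2=T v3=T v4=F v5=F v6=F
That's 2 in total.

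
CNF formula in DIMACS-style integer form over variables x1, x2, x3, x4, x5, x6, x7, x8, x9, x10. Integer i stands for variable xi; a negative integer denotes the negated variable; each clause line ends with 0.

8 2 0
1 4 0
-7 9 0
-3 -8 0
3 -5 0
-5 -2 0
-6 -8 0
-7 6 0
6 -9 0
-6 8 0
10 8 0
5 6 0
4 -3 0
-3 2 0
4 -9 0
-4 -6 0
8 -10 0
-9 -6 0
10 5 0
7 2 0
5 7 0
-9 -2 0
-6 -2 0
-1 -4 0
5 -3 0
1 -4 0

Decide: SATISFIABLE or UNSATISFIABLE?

x6 = True:
  propagation gives x8=False; an empty clause results — contradiction.
x6 = False:
  propagation gives x7=False, x9=False, x5=True, x3=True; an empty clause results — contradiction.
Every branch closes, so no satisfying assignment exists.

UNSATISFIABLE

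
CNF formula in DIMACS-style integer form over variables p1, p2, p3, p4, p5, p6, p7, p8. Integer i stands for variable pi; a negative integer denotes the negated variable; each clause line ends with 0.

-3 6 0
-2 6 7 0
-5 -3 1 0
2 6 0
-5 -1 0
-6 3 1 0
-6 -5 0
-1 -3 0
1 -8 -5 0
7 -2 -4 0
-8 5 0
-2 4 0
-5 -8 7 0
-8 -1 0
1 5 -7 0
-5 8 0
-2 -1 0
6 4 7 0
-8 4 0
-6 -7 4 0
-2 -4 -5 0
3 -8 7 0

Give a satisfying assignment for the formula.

Try p1 = False.
Branch on p2: take p2 = False.
  then p6 is forced to True.
  then p3 is forced to True.
  then p5 is forced to False.
  then p8 is forced to False.
  then p7 is forced to False.
p4 is now unconstrained; take p4 = True.
Every clause has at least one true literal under this assignment.

p1=F, p2=F, p3=T, p4=T, p5=F, p6=T, p7=F, p8=F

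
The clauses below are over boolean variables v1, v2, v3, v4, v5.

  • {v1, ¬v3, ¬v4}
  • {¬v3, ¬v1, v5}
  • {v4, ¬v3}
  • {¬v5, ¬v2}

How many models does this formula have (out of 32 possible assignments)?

Split on v3, then v1.
  v3=T, v1=T: remaining (v2,v4,v5) ∈ {(F,T,T)} — 1.
  v3=T, v1=F: a clause becomes empty — 0.
  v3=F, v1=T: v4 free; 3 ways for (v2,v5) × 2^1 = 6.
  v3=F, v1=F: v4 free; 3 ways for (v2,v5) × 2^1 = 6.
Total: 1 + 0 + 6 + 6 = 13.

13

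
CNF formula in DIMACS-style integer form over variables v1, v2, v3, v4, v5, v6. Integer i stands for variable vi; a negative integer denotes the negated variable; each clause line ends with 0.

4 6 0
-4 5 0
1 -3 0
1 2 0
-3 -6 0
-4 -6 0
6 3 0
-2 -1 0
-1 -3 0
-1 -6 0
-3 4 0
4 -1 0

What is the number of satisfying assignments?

2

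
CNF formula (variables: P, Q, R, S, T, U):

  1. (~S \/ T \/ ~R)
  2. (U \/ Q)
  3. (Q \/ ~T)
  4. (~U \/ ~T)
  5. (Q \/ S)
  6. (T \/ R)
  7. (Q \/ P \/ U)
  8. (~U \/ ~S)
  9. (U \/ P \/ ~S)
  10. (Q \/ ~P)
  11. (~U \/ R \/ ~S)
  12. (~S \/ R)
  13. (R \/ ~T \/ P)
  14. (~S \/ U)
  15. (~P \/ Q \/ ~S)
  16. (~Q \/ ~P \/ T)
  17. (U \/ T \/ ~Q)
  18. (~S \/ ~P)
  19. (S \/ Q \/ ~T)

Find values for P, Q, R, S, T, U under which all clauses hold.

Set P = True and propagate.
  then Q is forced to True.
  then T is forced to True.
  then U is forced to False.
  then S is forced to False.
R is now unconstrained; take R = False.
Every clause has at least one true literal under this assignment.
Check each clause:
  1. (T \/ ~S \/ ~R) — ~R is true.
  2. (U \/ Q) — Q is true.
  3. (~T \/ Q) — Q is true.
  4. (~T \/ ~U) — ~U is true.
  5. (S \/ Q) — Q is true.
  6. (T \/ R) — T is true.
  7. (P \/ U \/ Q) — P is true.
  8. (~U \/ ~S) — ~U is true.
  9. (U \/ P \/ ~S) — P is true.
  10. (Q \/ ~P) — Q is true.
  11. (R \/ ~U \/ ~S) — ~U is true.
  12. (~S \/ R) — ~S is true.
  13. (R \/ ~T \/ P) — P is true.
  14. (~S \/ U) — ~S is true.
  15. (~S \/ Q \/ ~P) — Q is true.
  16. (~Q \/ T \/ ~P) — T is true.
  17. (U \/ ~Q \/ T) — T is true.
  18. (~S \/ ~P) — ~S is true.
  19. (S \/ ~T \/ Q) — Q is true.

P=True, Q=True, R=False, S=False, T=True, U=False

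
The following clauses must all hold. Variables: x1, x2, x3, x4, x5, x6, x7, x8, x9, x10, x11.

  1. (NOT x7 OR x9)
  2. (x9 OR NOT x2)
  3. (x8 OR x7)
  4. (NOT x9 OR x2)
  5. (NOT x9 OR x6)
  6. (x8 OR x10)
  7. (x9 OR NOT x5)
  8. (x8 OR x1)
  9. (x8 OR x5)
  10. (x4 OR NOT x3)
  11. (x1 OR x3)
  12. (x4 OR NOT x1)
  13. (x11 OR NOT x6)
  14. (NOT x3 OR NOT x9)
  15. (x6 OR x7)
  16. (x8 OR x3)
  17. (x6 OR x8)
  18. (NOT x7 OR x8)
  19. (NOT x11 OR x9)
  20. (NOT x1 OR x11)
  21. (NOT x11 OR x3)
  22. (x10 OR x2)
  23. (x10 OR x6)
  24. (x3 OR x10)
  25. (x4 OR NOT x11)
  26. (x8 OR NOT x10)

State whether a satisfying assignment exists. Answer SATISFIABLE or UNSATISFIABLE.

UNSATISFIABLE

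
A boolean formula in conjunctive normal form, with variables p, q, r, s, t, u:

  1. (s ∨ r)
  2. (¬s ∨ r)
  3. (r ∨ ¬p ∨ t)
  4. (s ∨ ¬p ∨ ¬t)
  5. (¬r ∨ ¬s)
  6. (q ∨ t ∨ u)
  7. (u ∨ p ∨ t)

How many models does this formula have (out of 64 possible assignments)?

Case analysis on r and s:
  r=1, s=1: a clause becomes empty — 0.
  r=1, s=0: 9 of the 16 assignments to (p,q,t,u) work.
  r=0, s=1: a clause becomes empty — 0.
  r=0, s=0: a clause becomes empty — 0.
Total: 0 + 9 + 0 + 0 = 9.

9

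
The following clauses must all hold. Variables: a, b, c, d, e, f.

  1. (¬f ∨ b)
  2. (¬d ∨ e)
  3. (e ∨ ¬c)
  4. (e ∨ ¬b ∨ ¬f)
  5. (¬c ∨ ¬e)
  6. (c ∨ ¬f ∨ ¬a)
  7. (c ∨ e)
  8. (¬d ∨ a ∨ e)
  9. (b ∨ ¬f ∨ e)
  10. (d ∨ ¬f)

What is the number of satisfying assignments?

9

Split on e, then f.
  e=T, f=T: remaining (a,b,c,d) ∈ {(F,T,F,T)} — 1.
  e=T, f=F: forces c=F; a, b, d free → 2^3 = 8.
  e=F, f=T: a clause becomes empty — 0.
  e=F, f=F: a clause becomes empty — 0.
Total: 1 + 8 + 0 + 0 = 9.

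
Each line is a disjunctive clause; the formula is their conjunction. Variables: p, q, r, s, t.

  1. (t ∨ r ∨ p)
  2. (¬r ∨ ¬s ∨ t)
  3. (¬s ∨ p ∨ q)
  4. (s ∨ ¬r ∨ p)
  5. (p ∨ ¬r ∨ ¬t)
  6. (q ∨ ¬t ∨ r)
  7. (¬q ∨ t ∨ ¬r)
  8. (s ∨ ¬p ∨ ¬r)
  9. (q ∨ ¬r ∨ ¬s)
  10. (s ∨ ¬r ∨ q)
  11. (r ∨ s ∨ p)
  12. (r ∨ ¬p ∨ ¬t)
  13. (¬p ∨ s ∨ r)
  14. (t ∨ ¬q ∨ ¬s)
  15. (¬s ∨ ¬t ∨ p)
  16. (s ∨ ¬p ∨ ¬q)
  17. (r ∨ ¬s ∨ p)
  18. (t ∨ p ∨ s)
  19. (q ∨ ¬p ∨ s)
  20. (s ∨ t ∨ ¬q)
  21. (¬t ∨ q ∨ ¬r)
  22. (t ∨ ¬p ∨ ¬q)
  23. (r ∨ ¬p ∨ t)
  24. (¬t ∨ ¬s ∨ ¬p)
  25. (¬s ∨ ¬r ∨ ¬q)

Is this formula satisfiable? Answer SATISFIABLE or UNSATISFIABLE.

UNSATISFIABLE

s = True:
  t = True:
    propagation gives p=True; an empty clause results — contradiction.
  t = False:
    propagation gives r=False, p=True; an empty clause results — contradiction.
s = False:
  p = True:
    propagation gives r=False; an empty clause results — contradiction.
  p = False:
    propagation gives r=False; an empty clause results — contradiction.
Every branch closes, so no satisfying assignment exists.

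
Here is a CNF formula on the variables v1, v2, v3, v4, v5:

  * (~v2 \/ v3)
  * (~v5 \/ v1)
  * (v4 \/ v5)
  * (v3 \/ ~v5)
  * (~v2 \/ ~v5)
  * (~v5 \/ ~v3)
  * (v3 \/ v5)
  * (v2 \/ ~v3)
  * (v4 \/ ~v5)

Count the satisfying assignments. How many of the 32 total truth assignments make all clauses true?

The models are:
  v1=0 v2=1 v3=1 v4=1 v5=0
  v1=1 v2=1 v3=1 v4=1 v5=0
That's 2 in total.

2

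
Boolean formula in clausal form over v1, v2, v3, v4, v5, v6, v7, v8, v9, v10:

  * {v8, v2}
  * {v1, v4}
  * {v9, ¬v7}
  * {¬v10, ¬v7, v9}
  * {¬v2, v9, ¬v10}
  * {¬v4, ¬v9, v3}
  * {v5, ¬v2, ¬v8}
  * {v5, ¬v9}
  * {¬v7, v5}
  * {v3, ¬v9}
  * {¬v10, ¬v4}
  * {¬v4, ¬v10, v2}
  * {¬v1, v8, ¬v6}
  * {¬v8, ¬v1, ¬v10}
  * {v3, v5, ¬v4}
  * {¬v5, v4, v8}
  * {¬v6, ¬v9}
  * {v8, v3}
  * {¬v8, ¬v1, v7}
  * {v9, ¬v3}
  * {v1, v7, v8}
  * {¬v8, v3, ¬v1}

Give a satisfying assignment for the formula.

Pure literal: v6 appears only negated; assign v6 = False.
Pure literal: v10 appears only negated; assign v10 = False.
Try v1 = True.
Branch on v2: take v2 = False.
  then v8 is forced to True.
  then v7 is forced to True.
  then v9 is forced to True.
  then v5 is forced to True.
  then v3 is forced to True.
v4 is now unconstrained; take v4 = True.
Every clause has at least one true literal under this assignment.

v1=1  v2=0  v3=1  v4=1  v5=1  v6=0  v7=1  v8=1  v9=1  v10=0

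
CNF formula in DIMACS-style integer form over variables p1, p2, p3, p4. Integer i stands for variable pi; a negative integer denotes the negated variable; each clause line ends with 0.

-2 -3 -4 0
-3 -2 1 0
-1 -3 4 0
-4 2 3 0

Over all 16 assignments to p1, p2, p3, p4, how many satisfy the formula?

Split on p3, then p2.
  p3=T, p2=T: a clause becomes empty — 0.
  p3=T, p2=F: remaining (p1,p4) ∈ {(F,F); (F,T); (T,T)} — 3.
  p3=F, p2=T: remaining (p1,p4) ∈ {(F,F); (F,T); (T,F); (T,T)} — 4.
  p3=F, p2=F: remaining (p1,p4) ∈ {(F,F); (T,F)} — 2.
Total: 0 + 3 + 4 + 2 = 9.

9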